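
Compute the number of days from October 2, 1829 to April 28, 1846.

6052

Day-of-year of October 2, 1829: 275.
Day-of-year of April 28, 1846: 118.
1829 has 365 days, so 365 − 275 = 90 days remain in 1829.
Full years 1830–1845: 12 common + 4 leap = 12×365 + 4×366 = 5844 days.
Total: 90 + 5844 + 118 = 6052 days.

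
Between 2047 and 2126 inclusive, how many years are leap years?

19

Years divisible by 4: 2048, 2052, …, 2124 — 20 in all.
Of these, 2100 is divisible by 100 but not 400, so not leap.
Leap years: 20 − 1 = 19.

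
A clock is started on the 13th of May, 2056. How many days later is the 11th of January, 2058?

May 13, 2056 → May 13, 2057: 365 days.
May 2057: 31 − 13 = 18 days remain.
Then June (30), July (31), August (31), September (30), October (31), November (30), December (31): 30 + 31 + 31 + 30 + 31 + 30 + 31 = 214 days.
January 1–11, 2058: 11 days.
Residual: 243 days.
Total: 608 days.

608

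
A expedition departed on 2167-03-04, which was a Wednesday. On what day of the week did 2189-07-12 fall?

Sunday

From March 4, 2167 to March 4, 2189: 22 years, of which 6 contain a Feb 29 — 16×365 + 6×366 = 8036 days.
March 2189: 31 − 4 = 27 days remain.
Then April (30), May (31), June (30): 30 + 31 + 30 = 91 days.
July 1–12, 2189: 12 days.
Residual: 130 days.
Total: 8166 days.
8166 mod 7 = 4, so 4 days after Wednesday is Sunday.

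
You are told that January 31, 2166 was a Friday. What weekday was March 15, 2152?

Wednesday

Count forward from the earlier date (March 15, 2152) to the later (January 31, 2166):
Day-of-year of March 15, 2152: 75.
Day-of-year of January 31, 2166: 31.
2152 has 366 days, so 366 − 75 = 291 days remain in 2152.
Full years 2153–2165: 10 common + 3 leap = 10×365 + 3×366 = 4748 days.
Total: 291 + 4748 + 31 = 5070 days.
5070 mod 7 = 2, so 2 days before Friday is Wednesday.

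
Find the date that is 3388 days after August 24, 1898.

December 4, 1907

Count 3388 days after August 24, 1898:
From August 24, 1898 to August 24, 1907: 9 years, of which 1 contains a Feb 29 — 8×365 + 1×366 = 3286 days.
(1900 is not a leap year (divisible by 100 but not 400).)
August 1907: 31 − 24 = 7 days remain.
Then September (30), October (31), November (30): 30 + 31 + 30 = 91 days.
December 1–4, 1907: 4 days.
Residual: 102 days.
Total: 3388 days.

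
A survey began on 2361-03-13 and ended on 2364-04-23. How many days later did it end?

Day-of-year of March 13, 2361: 72.
Day-of-year of April 23, 2364: 114.
2361 has 365 days, so 365 − 72 = 293 days remain in 2361.
Full years: 2362: 365; 2363: 365. Sum = 730.
Total: 293 + 730 + 114 = 1137 days.

1137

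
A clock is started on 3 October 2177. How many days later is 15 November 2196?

6983

Day-of-year of October 3, 2177: 276.
Day-of-year of November 15, 2196: 320.
2177 has 365 days, so 365 − 276 = 89 days remain in 2177.
Full years 2178–2195: 14 common + 4 leap = 14×365 + 4×366 = 6574 days.
Total: 89 + 6574 + 320 = 6983 days.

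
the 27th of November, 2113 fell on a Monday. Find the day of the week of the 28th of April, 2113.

Count forward from the earlier date (April 28, 2113) to the later (November 27, 2113):
April 2113: 30 − 28 = 2 days remain.
Then May (31), June (30), July (31), August (31), September (30), October (31): 31 + 30 + 31 + 31 + 30 + 31 = 184 days.
November 1–27, 2113: 27 days.
Total: 2 + 184 + 27 = 213 days.
213 mod 7 = 3, so 3 days before Monday is Friday.

Friday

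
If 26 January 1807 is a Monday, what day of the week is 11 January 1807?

Sunday

Count forward from the earlier date (January 11, 1807) to the later (January 26, 1807):
Within January 1807: 26 − 11 = 15 days.
15 mod 7 = 1, so 1 day before Monday is Sunday.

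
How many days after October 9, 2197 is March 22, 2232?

12582

From October 9, 2197 to October 9, 2231: 34 years, of which 7 contain a Feb 29 — 27×365 + 7×366 = 12417 days.
(2200 is not a leap year (divisible by 100 but not 400).)
October 2231: 31 − 9 = 22 days remain.
Then November (30), December (31), January (31), February 2232 (29): 30 + 31 + 31 + 29 = 121 days.
March 1–22, 2232: 22 days.
Residual: 165 days.
Total: 12582 days.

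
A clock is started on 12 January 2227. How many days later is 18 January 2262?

From January 12, 2227 to January 12, 2262: 35 years, of which 9 contain a Feb 29 — 26×365 + 9×366 = 12784 days.
Within January 2262: 18 − 12 = 6 days.
Total: 12790 days.

12790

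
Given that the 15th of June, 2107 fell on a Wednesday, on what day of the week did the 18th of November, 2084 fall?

Saturday

Count forward from the earlier date (November 18, 2084) to the later (June 15, 2107):
From November 18, 2084 to November 18, 2106: 22 years, of which 4 contain a Feb 29 — 18×365 + 4×366 = 8034 days.
(2100 is not a leap year (divisible by 100 but not 400).)
November 2106: 30 − 18 = 12 days remain.
Then December (31), January (31), February 2107 (28), March (31), April (30), May (31): 31 + 31 + 28 + 31 + 30 + 31 = 182 days.
June 1–15, 2107: 15 days.
Residual: 209 days.
Total: 8243 days.
8243 mod 7 = 4, so 4 days before Wednesday is Saturday.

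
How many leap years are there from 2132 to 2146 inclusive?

4

Years divisible by 4 in [2132, 2146]: 2132, 2136, 2140, 2144.
No century exceptions apply. Count: 4.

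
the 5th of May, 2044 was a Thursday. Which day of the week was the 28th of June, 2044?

May 2044: 31 − 5 = 26 days remain.
June 1–28, 2044: 28 days.
Total: 26 + 28 = 54 days.
54 mod 7 = 5, so 5 days after Thursday is Tuesday.

Tuesday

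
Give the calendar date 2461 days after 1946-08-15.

1953-05-11

Count 2461 days after August 15, 1946:
Day-of-year of August 15, 1946: 227.
Day-of-year of May 11, 1953: 131.
1946 has 365 days, so 365 − 227 = 138 days remain in 1946.
Full years: 1947: 365; 1948: 366; 1949: 365; 1950: 365; 1951: 365; 1952: 366. Sum = 2192.
Total: 138 + 2192 + 131 = 2461 days.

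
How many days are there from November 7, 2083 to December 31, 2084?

420

November 7, 2083 → November 7, 2084: 366 days (2084 is a leap year).
November 2084: 30 − 7 = 23 days remain.
December 1–31, 2084: 31 days.
Residual: 54 days.
Total: 420 days.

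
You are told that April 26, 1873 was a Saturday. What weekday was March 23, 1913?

Sunday

Day-of-year of April 26, 1873: 116.
Day-of-year of March 23, 1913: 82.
1873 has 365 days, so 365 − 116 = 249 days remain in 1873.
Full years 1874–1912: 30 common + 9 leap = 30×365 + 9×366 = 14244 days.
Total: 249 + 14244 + 82 = 14575 days.
14575 mod 7 = 1, so 1 day after Saturday is Sunday.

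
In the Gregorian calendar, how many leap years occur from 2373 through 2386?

3

Years divisible by 4 in [2373, 2386]: 2376, 2380, 2384.
No century exceptions apply. Count: 3.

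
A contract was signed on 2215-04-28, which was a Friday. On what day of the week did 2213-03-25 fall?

Count forward from the earlier date (March 25, 2213) to the later (April 28, 2215):
Day-of-year of March 25, 2213: 84.
Day-of-year of April 28, 2215: 118.
2213 has 365 days, so 365 − 84 = 281 days remain in 2213.
Full years: 2214: 365. Sum = 365.
Total: 281 + 365 + 118 = 764 days.
764 mod 7 = 1, so 1 day before Friday is Thursday.

Thursday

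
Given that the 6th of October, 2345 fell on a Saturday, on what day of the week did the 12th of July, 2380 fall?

Day-of-year of October 6, 2345: 279.
Day-of-year of July 12, 2380: 194.
2345 has 365 days, so 365 − 279 = 86 days remain in 2345.
Full years 2346–2379: 26 common + 8 leap = 26×365 + 8×366 = 12418 days.
Total: 86 + 12418 + 194 = 12698 days.
12698 is a multiple of 7, so the 12th of July, 2380 falls on the same weekday: Saturday.

Saturday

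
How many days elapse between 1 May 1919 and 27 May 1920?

May 1, 1919 → May 1, 1920: 366 days (1920 is a leap year).
Within May 1920: 27 − 1 = 26 days.
Total: 392 days.

392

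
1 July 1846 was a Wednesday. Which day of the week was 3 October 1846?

July 1846: 31 − 1 = 30 days remain.
Then August (31), September (30): 31 + 30 = 61 days.
October 1–3, 1846: 3 days.
Total: 30 + 61 + 3 = 94 days.
94 mod 7 = 3, so 3 days after Wednesday is Saturday.

Saturday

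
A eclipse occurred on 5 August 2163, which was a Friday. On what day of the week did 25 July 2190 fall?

Sunday

From August 5, 2163 to August 5, 2189: 26 years, of which 7 contain a Feb 29 — 19×365 + 7×366 = 9497 days.
August 2189: 31 − 5 = 26 days remain.
Then 10 full months totalling 303 days.
July 1–25, 2190: 25 days.
Residual: 354 days.
Total: 9851 days.
9851 mod 7 = 2, so 2 days after Friday is Sunday.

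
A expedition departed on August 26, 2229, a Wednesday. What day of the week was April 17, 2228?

Count forward from the earlier date (April 17, 2228) to the later (August 26, 2229):
April 2228: 30 − 17 = 13 days remain.
Then 15 full months totalling 457 days.
August 1–26, 2229: 26 days.
Total: 13 + 457 + 26 = 496 days.
496 mod 7 = 6, so 6 days before Wednesday is Thursday.

Thursday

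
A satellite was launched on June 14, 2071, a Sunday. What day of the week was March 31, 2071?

Count forward from the earlier date (March 31, 2071) to the later (June 14, 2071):
March 2071: 31 − 31 = 0 days remain.
Then April (30), May (31): 30 + 31 = 61 days.
June 1–14, 2071: 14 days.
Total: 0 + 61 + 14 = 75 days.
75 mod 7 = 5, so 5 days before Sunday is Tuesday.

Tuesday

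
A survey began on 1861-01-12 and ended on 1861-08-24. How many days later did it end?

224

January 1861: 31 − 12 = 19 days remain.
Then February 1861 (28), March (31), April (30), May (31), June (30), July (31): 28 + 31 + 30 + 31 + 30 + 31 = 181 days.
August 1–24, 1861: 24 days.
Total: 19 + 181 + 24 = 224 days.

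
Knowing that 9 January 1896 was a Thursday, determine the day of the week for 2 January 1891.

Friday

Count forward from the earlier date (January 2, 1891) to the later (January 9, 1896):
January 2, 1891 → January 2, 1892: 365 days.
January 2, 1892 → January 2, 1893: 366 days (1892 is a leap year).
January 2, 1893 → January 2, 1894: 365 days.
January 2, 1894 → January 2, 1895: 365 days.
January 2, 1895 → January 2, 1896: 365 days.
Within January 1896: 9 − 2 = 7 days.
Total: 1833 days.
1833 mod 7 = 6, so 6 days before Thursday is Friday.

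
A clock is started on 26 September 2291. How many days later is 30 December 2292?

461

September 2291: 30 − 26 = 4 days remain.
Then 14 full months totalling 427 days.
December 1–30, 2292: 30 days.
Total: 4 + 427 + 30 = 461 days.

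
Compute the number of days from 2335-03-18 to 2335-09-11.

March 2335: 31 − 18 = 13 days remain.
Then April (30), May (31), June (30), July (31), August (31): 30 + 31 + 30 + 31 + 31 = 153 days.
September 1–11, 2335: 11 days.
Total: 13 + 153 + 11 = 177 days.

177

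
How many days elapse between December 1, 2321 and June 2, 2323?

Day-of-year of December 1, 2321: 335.
Day-of-year of June 2, 2323: 153.
2321 has 365 days, so 365 − 335 = 30 days remain in 2321.
Full years: 2322: 365. Sum = 365.
Total: 30 + 365 + 153 = 548 days.

548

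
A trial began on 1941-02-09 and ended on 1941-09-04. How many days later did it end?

207

February 1941: 28 − 9 = 19 days remain (1941 is not a leap year, so February has 28 days).
Then March (31), April (30), May (31), June (30), July (31), August (31): 31 + 30 + 31 + 30 + 31 + 31 = 184 days.
September 1–4, 1941: 4 days.
Total: 19 + 184 + 4 = 207 days.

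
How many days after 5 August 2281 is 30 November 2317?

From August 5, 2281 to August 5, 2317: 36 years, of which 8 contain a Feb 29 — 28×365 + 8×366 = 13148 days.
(2300 is not a leap year (divisible by 100 but not 400).)
August 2317: 31 − 5 = 26 days remain.
Then September (30), October (31): 30 + 31 = 61 days.
November 1–30, 2317: 30 days.
Residual: 117 days.
Total: 13265 days.

13265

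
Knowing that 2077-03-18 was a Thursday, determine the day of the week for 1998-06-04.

Thursday

Count forward from the earlier date (June 4, 1998) to the later (March 18, 2077):
Day-of-year of June 4, 1998: 155.
Day-of-year of March 18, 2077: 77.
1998 has 365 days, so 365 − 155 = 210 days remain in 1998.
Full years 1999–2076: 58 common + 20 leap = 58×365 + 20×366 = 28490 days.
Total: 210 + 28490 + 77 = 28777 days.
28777 is a multiple of 7, so 1998-06-04 falls on the same weekday: Thursday.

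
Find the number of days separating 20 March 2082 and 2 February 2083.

Day-of-year of March 20, 2082: 79.
Day-of-year of February 2, 2083: 33.
2082 has 365 days, so 365 − 79 = 286 days remain in 2082.
Total: 286 + 33 = 319 days.

319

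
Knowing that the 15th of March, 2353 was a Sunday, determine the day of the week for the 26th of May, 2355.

March 15, 2353 → March 15, 2354: 365 days.
March 15, 2354 → March 15, 2355: 365 days.
March 2355: 31 − 15 = 16 days remain.
Then April (30): 30 days.
May 1–26, 2355: 26 days.
Residual: 72 days.
Total: 802 days.
802 mod 7 = 4, so 4 days after Sunday is Thursday.

Thursday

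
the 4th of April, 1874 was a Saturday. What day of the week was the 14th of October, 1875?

April 4, 1874 → April 4, 1875: 365 days.
April 1875: 30 − 4 = 26 days remain.
Then May (31), June (30), July (31), August (31), September (30): 31 + 30 + 31 + 31 + 30 = 153 days.
October 1–14, 1875: 14 days.
Residual: 193 days.
Total: 558 days.
558 mod 7 = 5, so 5 days after Saturday is Thursday.

Thursday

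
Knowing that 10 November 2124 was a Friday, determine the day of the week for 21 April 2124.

Count forward from the earlier date (April 21, 2124) to the later (November 10, 2124):
April 2124: 30 − 21 = 9 days remain.
Then May (31), June (30), July (31), August (31), September (30), October (31): 31 + 30 + 31 + 31 + 30 + 31 = 184 days.
November 1–10, 2124: 10 days.
Total: 9 + 184 + 10 = 203 days.
203 is a multiple of 7, so 21 April 2124 falls on the same weekday: Friday.

Friday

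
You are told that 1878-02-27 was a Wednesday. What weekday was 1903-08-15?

Saturday

Day-of-year of February 27, 1878: 58.
Day-of-year of August 15, 1903: 227.
1878 has 365 days, so 365 − 58 = 307 days remain in 1878.
Full years 1879–1902: 19 common + 5 leap = 19×365 + 5×366 = 8765 days.
Total: 307 + 8765 + 227 = 9299 days.
9299 mod 7 = 3, so 3 days after Wednesday is Saturday.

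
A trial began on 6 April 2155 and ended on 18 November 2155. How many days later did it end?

226

April 2155: 30 − 6 = 24 days remain.
Then May (31), June (30), July (31), August (31), September (30), October (31): 31 + 30 + 31 + 31 + 30 + 31 = 184 days.
November 1–18, 2155: 18 days.
Total: 24 + 184 + 18 = 226 days.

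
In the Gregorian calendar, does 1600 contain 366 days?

Yes

1600 is a leap year (divisible by 400).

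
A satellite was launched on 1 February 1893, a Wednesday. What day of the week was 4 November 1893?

February 1893: 28 − 1 = 27 days remain (1893 is not a leap year, so February has 28 days).
Then March (31), April (30), May (31), June (30), July (31), August (31), September (30), October (31): 31 + 30 + 31 + 30 + 31 + 31 + 30 + 31 = 245 days.
November 1–4, 1893: 4 days.
Total: 27 + 245 + 4 = 276 days.
276 mod 7 = 3, so 3 days after Wednesday is Saturday.

Saturday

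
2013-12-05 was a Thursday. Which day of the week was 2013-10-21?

Monday

Count forward from the earlier date (October 21, 2013) to the later (December 5, 2013):
October 2013: 31 − 21 = 10 days remain.
Then November (30): 30 days.
December 1–5, 2013: 5 days.
Total: 10 + 30 + 5 = 45 days.
45 mod 7 = 3, so 3 days before Thursday is Monday.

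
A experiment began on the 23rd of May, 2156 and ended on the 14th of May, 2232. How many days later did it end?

From May 23, 2156 to May 23, 2231: 75 years, of which 17 contain a Feb 29 — 58×365 + 17×366 = 27392 days.
(2200 is not a leap year (divisible by 100 but not 400).)
May 2231: 31 − 23 = 8 days remain.
Then 11 full months totalling 335 days.
May 1–14, 2232: 14 days.
Residual: 357 days.
Total: 27749 days.

27749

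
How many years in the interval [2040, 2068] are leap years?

Years divisible by 4 in [2040, 2068]: 2040, 2044, 2048, 2052, 2056, 2060, 2064, 2068.
No century exceptions apply. Count: 8.

8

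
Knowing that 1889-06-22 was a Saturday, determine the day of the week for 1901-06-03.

Day-of-year of June 22, 1889: 173.
Day-of-year of June 3, 1901: 154.
1889 has 365 days, so 365 − 173 = 192 days remain in 1889.
Full years 1890–1900: 9 common + 2 leap = 9×365 + 2×366 = 4017 days.
Total: 192 + 4017 + 154 = 4363 days.
4363 mod 7 = 2, so 2 days after Saturday is Monday.

Monday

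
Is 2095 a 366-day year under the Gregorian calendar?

2095 is not a leap year.

No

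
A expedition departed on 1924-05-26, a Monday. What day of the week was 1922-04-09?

Count forward from the earlier date (April 9, 1922) to the later (May 26, 1924):
Day-of-year of April 9, 1922: 99.
Day-of-year of May 26, 1924: 147.
1922 has 365 days, so 365 − 99 = 266 days remain in 1922.
Full years: 1923: 365. Sum = 365.
Total: 266 + 365 + 147 = 778 days.
778 mod 7 = 1, so 1 day before Monday is Sunday.

Sunday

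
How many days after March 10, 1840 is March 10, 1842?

730

March 1840: 31 − 10 = 21 days remain.
Then 23 full months totalling 699 days.
March 1–10, 1842: 10 days.
Total: 21 + 699 + 10 = 730 days.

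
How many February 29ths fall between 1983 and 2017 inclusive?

9

Years divisible by 4 in [1983, 2017]: 1984, 1988, 1992, 1996, 2000, 2004, 2008, 2012, 2016.
2000 is divisible by 400, so still leap.
No century exceptions apply. Count: 9.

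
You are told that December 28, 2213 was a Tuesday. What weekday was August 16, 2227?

Thursday

From December 28, 2213 to December 28, 2226: 13 years, of which 3 contain a Feb 29 — 10×365 + 3×366 = 4748 days.
December 2226: 31 − 28 = 3 days remain.
Then January (31), February 2227 (28), March (31), April (30), May (31), June (30), July (31): 31 + 28 + 31 + 30 + 31 + 30 + 31 = 212 days.
August 1–16, 2227: 16 days.
Residual: 231 days.
Total: 4979 days.
4979 mod 7 = 2, so 2 days after Tuesday is Thursday.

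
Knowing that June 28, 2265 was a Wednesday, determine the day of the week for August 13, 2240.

Count forward from the earlier date (August 13, 2240) to the later (June 28, 2265):
From August 13, 2240 to August 13, 2264: 24 years, of which 6 contain a Feb 29 — 18×365 + 6×366 = 8766 days.
August 2264: 31 − 13 = 18 days remain.
Then 9 full months totalling 273 days.
June 1–28, 2265: 28 days.
Residual: 319 days.
Total: 9085 days.
9085 mod 7 = 6, so 6 days before Wednesday is Thursday.

Thursday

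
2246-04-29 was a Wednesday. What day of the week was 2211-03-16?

Count forward from the earlier date (March 16, 2211) to the later (April 29, 2246):
From March 16, 2211 to March 16, 2246: 35 years, of which 9 contain a Feb 29 — 26×365 + 9×366 = 12784 days.
March 2246: 31 − 16 = 15 days remain.
April 1–29, 2246: 29 days.
Residual: 44 days.
Total: 12828 days.
12828 mod 7 = 4, so 4 days before Wednesday is Saturday.

Saturday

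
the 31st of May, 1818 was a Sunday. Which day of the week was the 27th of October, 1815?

Friday

Count forward from the earlier date (October 27, 1815) to the later (May 31, 1818):
October 27, 1815 → October 27, 1816: 366 days (1816 is a leap year).
October 27, 1816 → October 27, 1817: 365 days.
October 1817: 31 − 27 = 4 days remain.
Then November (30), December (31), January (31), February 1818 (28), March (31), April (30): 30 + 31 + 31 + 28 + 31 + 30 = 181 days.
May 1–31, 1818: 31 days.
Residual: 216 days.
Total: 947 days.
947 mod 7 = 2, so 2 days before Sunday is Friday.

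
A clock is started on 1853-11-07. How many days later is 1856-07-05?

Day-of-year of November 7, 1853: 311.
Day-of-year of July 5, 1856: 187.
1853 has 365 days, so 365 − 311 = 54 days remain in 1853.
Full years: 1854: 365; 1855: 365. Sum = 730.
Total: 54 + 730 + 187 = 971 days.

971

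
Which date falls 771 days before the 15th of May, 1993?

the 5th of April, 1991

Count 771 days before May 15, 1993:
April 1991: 30 − 5 = 25 days remain.
Then 24 full months totalling 731 days.
May 1–15, 1993: 15 days.
Total: 25 + 731 + 15 = 771 days.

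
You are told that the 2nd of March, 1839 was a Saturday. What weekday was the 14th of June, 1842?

Tuesday

March 2, 1839 → March 2, 1840: 366 days (1840 is a leap year).
March 2, 1840 → March 2, 1841: 365 days.
March 2, 1841 → March 2, 1842: 365 days.
March 1842: 31 − 2 = 29 days remain.
Then April (30), May (31): 30 + 31 = 61 days.
June 1–14, 1842: 14 days.
Residual: 104 days.
Total: 1200 days.
1200 mod 7 = 3, so 3 days after Saturday is Tuesday.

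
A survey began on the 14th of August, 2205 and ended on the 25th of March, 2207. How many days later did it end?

Day-of-year of August 14, 2205: 226.
Day-of-year of March 25, 2207: 84.
2205 has 365 days, so 365 − 226 = 139 days remain in 2205.
Full years: 2206: 365. Sum = 365.
Total: 139 + 365 + 84 = 588 days.

588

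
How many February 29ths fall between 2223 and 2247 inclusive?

6

Years divisible by 4 in [2223, 2247]: 2224, 2228, 2232, 2236, 2240, 2244.
No century exceptions apply. Count: 6.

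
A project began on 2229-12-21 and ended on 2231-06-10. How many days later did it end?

536

Day-of-year of December 21, 2229: 355.
Day-of-year of June 10, 2231: 161.
2229 has 365 days, so 365 − 355 = 10 days remain in 2229.
Full years: 2230: 365. Sum = 365.
Total: 10 + 365 + 161 = 536 days.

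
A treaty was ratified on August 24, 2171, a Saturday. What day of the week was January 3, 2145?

Count forward from the earlier date (January 3, 2145) to the later (August 24, 2171):
From January 3, 2145 to January 3, 2171: 26 years, of which 6 contain a Feb 29 — 20×365 + 6×366 = 9496 days.
January 2171: 31 − 3 = 28 days remain.
Then February 2171 (28), March (31), April (30), May (31), June (30), July (31): 28 + 31 + 30 + 31 + 30 + 31 = 181 days.
August 1–24, 2171: 24 days.
Residual: 233 days.
Total: 9729 days.
9729 mod 7 = 6, so 6 days before Saturday is Sunday.

Sunday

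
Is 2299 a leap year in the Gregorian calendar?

No

2299 is not a leap year.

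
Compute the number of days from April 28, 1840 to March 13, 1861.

7624

Day-of-year of April 28, 1840: 119.
Day-of-year of March 13, 1861: 72.
1840 has 366 days, so 366 − 119 = 247 days remain in 1840.
Full years 1841–1860: 15 common + 5 leap = 15×365 + 5×366 = 7305 days.
Total: 247 + 7305 + 72 = 7624 days.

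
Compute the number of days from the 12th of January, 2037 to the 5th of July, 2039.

Day-of-year of January 12, 2037: 12.
Day-of-year of July 5, 2039: 186.
2037 has 365 days, so 365 − 12 = 353 days remain in 2037.
Full years: 2038: 365. Sum = 365.
Total: 353 + 365 + 186 = 904 days.

904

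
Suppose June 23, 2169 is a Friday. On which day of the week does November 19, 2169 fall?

June 2169: 30 − 23 = 7 days remain.
Then July (31), August (31), September (30), October (31): 31 + 31 + 30 + 31 = 123 days.
November 1–19, 2169: 19 days.
Total: 7 + 123 + 19 = 149 days.
149 mod 7 = 2, so 2 days after Friday is Sunday.

Sunday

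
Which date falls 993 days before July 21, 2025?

November 1, 2022

Count 993 days before July 21, 2025:
November 1, 2022 → November 1, 2023: 365 days.
November 1, 2023 → November 1, 2024: 366 days (2024 is a leap year).
November 2024: 30 − 1 = 29 days remain.
Then December (31), January (31), February 2025 (28), March (31), April (30), May (31), June (30): 31 + 31 + 28 + 31 + 30 + 31 + 30 = 212 days.
July 1–21, 2025: 21 days.
Residual: 262 days.
Total: 993 days.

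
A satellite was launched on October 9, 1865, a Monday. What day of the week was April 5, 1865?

Count forward from the earlier date (April 5, 1865) to the later (October 9, 1865):
April 1865: 30 − 5 = 25 days remain.
Then May (31), June (30), July (31), August (31), September (30): 31 + 30 + 31 + 31 + 30 = 153 days.
October 1–9, 1865: 9 days.
Total: 25 + 153 + 9 = 187 days.
187 mod 7 = 5, so 5 days before Monday is Wednesday.

Wednesday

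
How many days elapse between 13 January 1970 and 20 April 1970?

January 1970: 31 − 13 = 18 days remain.
Then February 1970 (28), March (31): 28 + 31 = 59 days.
April 1–20, 1970: 20 days.
Total: 18 + 59 + 20 = 97 days.

97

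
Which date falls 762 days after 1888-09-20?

1890-10-22

Count 762 days after September 20, 1888:
September 1888: 30 − 20 = 10 days remain.
Then 24 full months totalling 730 days.
October 1–22, 1890: 22 days.
Total: 10 + 730 + 22 = 762 days.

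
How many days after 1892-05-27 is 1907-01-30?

5360

Day-of-year of May 27, 1892: 148.
Day-of-year of January 30, 1907: 30.
1892 has 366 days, so 366 − 148 = 218 days remain in 1892.
Full years 1893–1906: 12 common + 2 leap = 12×365 + 2×366 = 5112 days.
Total: 218 + 5112 + 30 = 5360 days.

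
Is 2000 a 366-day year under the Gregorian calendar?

2000 is a leap year (divisible by 400).

Yes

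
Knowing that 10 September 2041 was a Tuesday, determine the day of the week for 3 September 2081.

From September 10, 2041 to September 10, 2080: 39 years, of which 10 contain a Feb 29 — 29×365 + 10×366 = 14245 days.
September 2080: 30 − 10 = 20 days remain.
Then 11 full months totalling 335 days.
September 1–3, 2081: 3 days.
Residual: 358 days.
Total: 14603 days.
14603 mod 7 = 1, so 1 day after Tuesday is Wednesday.

Wednesday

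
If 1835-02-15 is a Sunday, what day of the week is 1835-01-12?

Count forward from the earlier date (January 12, 1835) to the later (February 15, 1835):
January 1835: 31 − 12 = 19 days remain.
February 1–15, 1835: 15 days (1835 is not a leap year).
Total: 19 + 15 = 34 days.
34 mod 7 = 6, so 6 days before Sunday is Monday.

Monday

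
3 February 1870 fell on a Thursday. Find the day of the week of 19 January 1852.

Count forward from the earlier date (January 19, 1852) to the later (February 3, 1870):
Day-of-year of January 19, 1852: 19.
Day-of-year of February 3, 1870: 34.
1852 has 366 days, so 366 − 19 = 347 days remain in 1852.
Full years 1853–1869: 13 common + 4 leap = 13×365 + 4×366 = 6209 days.
Total: 347 + 6209 + 34 = 6590 days.
6590 mod 7 = 3, so 3 days before Thursday is Monday.

Monday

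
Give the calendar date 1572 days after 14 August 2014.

3 December 2018

Count 1572 days after August 14, 2014:
Day-of-year of August 14, 2014: 226.
Day-of-year of December 3, 2018: 337.
2014 has 365 days, so 365 − 226 = 139 days remain in 2014.
Full years: 2015: 365; 2016: 366; 2017: 365. Sum = 1096.
Total: 139 + 1096 + 337 = 1572 days.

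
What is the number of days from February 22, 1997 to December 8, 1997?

289

February 1997: 28 − 22 = 6 days remain (1997 is not a leap year, so February has 28 days).
Then 9 full months totalling 275 days.
December 1–8, 1997: 8 days.
Total: 6 + 275 + 8 = 289 days.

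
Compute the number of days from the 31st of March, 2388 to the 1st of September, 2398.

From March 31, 2388 to March 31, 2398: 10 years, of which 2 contain a Feb 29 — 8×365 + 2×366 = 3652 days.
March 2398: 31 − 31 = 0 days remain.
Then April (30), May (31), June (30), July (31), August (31): 30 + 31 + 30 + 31 + 31 = 153 days.
September 1, 2398: 1 day.
Residual: 154 days.
Total: 3806 days.

3806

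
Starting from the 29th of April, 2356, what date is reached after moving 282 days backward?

the 22nd of July, 2355

Count 282 days before April 29, 2356:
July 2355: 31 − 22 = 9 days remain.
Then August (31), September (30), October (31), November (30), December (31), January (31), February 2356 (29), March (31): 31 + 30 + 31 + 30 + 31 + 31 + 29 + 31 = 244 days.
April 1–29, 2356: 29 days.
Residual: 282 days.
Total: 282 days.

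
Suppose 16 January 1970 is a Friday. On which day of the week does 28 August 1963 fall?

Count forward from the earlier date (August 28, 1963) to the later (January 16, 1970):
August 28, 1963 → August 28, 1964: 366 days (1964 is a leap year).
August 28, 1964 → August 28, 1965: 365 days.
August 28, 1965 → August 28, 1966: 365 days.
August 28, 1966 → August 28, 1967: 365 days.
August 28, 1967 → August 28, 1968: 366 days (1968 is a leap year).
August 28, 1968 → August 28, 1969: 365 days.
August 1969: 31 − 28 = 3 days remain.
Then September (30), October (31), November (30), December (31): 30 + 31 + 30 + 31 = 122 days.
January 1–16, 1970: 16 days.
Residual: 141 days.
Total: 2333 days.
2333 mod 7 = 2, so 2 days before Friday is Wednesday.

Wednesday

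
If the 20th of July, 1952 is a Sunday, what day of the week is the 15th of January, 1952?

Tuesday

Count forward from the earlier date (January 15, 1952) to the later (July 20, 1952):
January 1952: 31 − 15 = 16 days remain.
Then February 1952 (29), March (31), April (30), May (31), June (30): 29 + 31 + 30 + 31 + 30 = 151 days.
July 1–20, 1952: 20 days.
Total: 16 + 151 + 20 = 187 days.
187 mod 7 = 5, so 5 days before Sunday is Tuesday.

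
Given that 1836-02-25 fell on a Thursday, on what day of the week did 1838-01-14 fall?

February 1836: 29 − 25 = 4 days remain (1836 is a leap year, so February has 29 days).
Then 22 full months totalling 671 days.
January 1–14, 1838: 14 days.
Total: 4 + 671 + 14 = 689 days.
689 mod 7 = 3, so 3 days after Thursday is Sunday.

Sunday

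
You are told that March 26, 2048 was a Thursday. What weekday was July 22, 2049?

Thursday

March 2048: 31 − 26 = 5 days remain.
Then 15 full months totalling 456 days.
July 1–22, 2049: 22 days.
Total: 5 + 456 + 22 = 483 days.
483 is a multiple of 7, so July 22, 2049 falls on the same weekday: Thursday.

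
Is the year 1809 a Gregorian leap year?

No

1809 is not a leap year.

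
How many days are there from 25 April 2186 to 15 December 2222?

13382

From April 25, 2186 to April 25, 2222: 36 years, of which 8 contain a Feb 29 — 28×365 + 8×366 = 13148 days.
(2200 is not a leap year (divisible by 100 but not 400).)
April 2222: 30 − 25 = 5 days remain.
Then May (31), June (30), July (31), August (31), September (30), October (31), November (30): 31 + 30 + 31 + 31 + 30 + 31 + 30 = 214 days.
December 1–15, 2222: 15 days.
Residual: 234 days.
Total: 13382 days.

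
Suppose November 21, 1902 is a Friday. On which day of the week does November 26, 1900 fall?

Count forward from the earlier date (November 26, 1900) to the later (November 21, 1902):
November 26, 1900 → November 26, 1901: 365 days.
November 1901: 30 − 26 = 4 days remain.
Then 11 full months totalling 335 days.
November 1–21, 1902: 21 days.
Residual: 360 days.
Total: 725 days.
725 mod 7 = 4, so 4 days before Friday is Monday.

Monday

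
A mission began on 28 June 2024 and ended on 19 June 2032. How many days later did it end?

2913

Day-of-year of June 28, 2024: 180.
Day-of-year of June 19, 2032: 171.
2024 has 366 days, so 366 − 180 = 186 days remain in 2024.
Full years 2025–2031: 6 common + 1 leap = 6×365 + 1×366 = 2556 days.
Total: 186 + 2556 + 171 = 2913 days.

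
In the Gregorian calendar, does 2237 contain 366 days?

2237 is not a leap year.

No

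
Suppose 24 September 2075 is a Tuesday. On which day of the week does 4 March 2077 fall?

Thursday

September 24, 2075 → September 24, 2076: 366 days (2076 is a leap year).
September 2076: 30 − 24 = 6 days remain.
Then October (31), November (30), December (31), January (31), February 2077 (28): 31 + 30 + 31 + 31 + 28 = 151 days.
March 1–4, 2077: 4 days.
Residual: 161 days.
Total: 527 days.
527 mod 7 = 2, so 2 days after Tuesday is Thursday.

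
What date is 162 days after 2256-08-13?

2257-01-22

Count 162 days after August 13, 2256:
Day-of-year of August 13, 2256: 226.
Day-of-year of January 22, 2257: 22.
2256 has 366 days, so 366 − 226 = 140 days remain in 2256.
Total: 140 + 22 = 162 days.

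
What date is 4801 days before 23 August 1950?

1 July 1937

Count 4801 days before August 23, 1950:
From July 1, 1937 to July 1, 1950: 13 years, of which 3 contain a Feb 29 — 10×365 + 3×366 = 4748 days.
July 1950: 31 − 1 = 30 days remain.
August 1–23, 1950: 23 days.
Residual: 53 days.
Total: 4801 days.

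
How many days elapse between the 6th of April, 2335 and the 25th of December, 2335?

263

April 2335: 30 − 6 = 24 days remain.
Then May (31), June (30), July (31), August (31), September (30), October (31), November (30): 31 + 30 + 31 + 31 + 30 + 31 + 30 = 214 days.
December 1–25, 2335: 25 days.
Total: 24 + 214 + 25 = 263 days.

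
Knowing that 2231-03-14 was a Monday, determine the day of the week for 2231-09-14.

March 2231: 31 − 14 = 17 days remain.
Then April (30), May (31), June (30), July (31), August (31): 30 + 31 + 30 + 31 + 31 = 153 days.
September 1–14, 2231: 14 days.
Total: 17 + 153 + 14 = 184 days.
184 mod 7 = 2, so 2 days after Monday is Wednesday.

Wednesday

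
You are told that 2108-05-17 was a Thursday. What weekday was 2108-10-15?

May 2108: 31 − 17 = 14 days remain.
Then June (30), July (31), August (31), September (30): 30 + 31 + 31 + 30 = 122 days.
October 1–15, 2108: 15 days.
Total: 14 + 122 + 15 = 151 days.
151 mod 7 = 4, so 4 days after Thursday is Monday.

Monday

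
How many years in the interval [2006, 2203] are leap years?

47

Years divisible by 4: 2008, 2012, …, 2200 — 49 in all.
Of these, 2100, 2200 are divisible by 100 but not 400, so not leap.
Leap years: 49 − 2 = 47.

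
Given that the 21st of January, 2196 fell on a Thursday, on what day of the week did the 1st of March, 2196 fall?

January 2196: 31 − 21 = 10 days remain.
Then February 2196 (29): 29 days.
March 1, 2196: 1 day.
Total: 10 + 29 + 1 = 40 days.
40 mod 7 = 5, so 5 days after Thursday is Tuesday.

Tuesday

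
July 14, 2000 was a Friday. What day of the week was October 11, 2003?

Day-of-year of July 14, 2000: 196.
Day-of-year of October 11, 2003: 284.
2000 has 366 days, so 366 − 196 = 170 days remain in 2000.
Full years: 2001: 365; 2002: 365. Sum = 730.
Total: 170 + 730 + 284 = 1184 days.
1184 mod 7 = 1, so 1 day after Friday is Saturday.

Saturday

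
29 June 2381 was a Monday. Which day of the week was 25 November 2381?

Wednesday

June 2381: 30 − 29 = 1 day remains.
Then July (31), August (31), September (30), October (31): 31 + 31 + 30 + 31 = 123 days.
November 1–25, 2381: 25 days.
Total: 1 + 123 + 25 = 149 days.
149 mod 7 = 2, so 2 days after Monday is Wednesday.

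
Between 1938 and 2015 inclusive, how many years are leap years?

19

Years divisible by 4: 1940, 1944, …, 2012 — 19 in all.
2000 is divisible by 400, so still leap.
No century exceptions apply. Count: 19.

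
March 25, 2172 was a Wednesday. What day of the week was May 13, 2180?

Day-of-year of March 25, 2172: 85.
Day-of-year of May 13, 2180: 134.
2172 has 366 days, so 366 − 85 = 281 days remain in 2172.
Full years 2173–2179: 6 common + 1 leap = 6×365 + 1×366 = 2556 days.
Total: 281 + 2556 + 134 = 2971 days.
2971 mod 7 = 3, so 3 days after Wednesday is Saturday.

Saturday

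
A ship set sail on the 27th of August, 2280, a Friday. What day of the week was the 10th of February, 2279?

Count forward from the earlier date (February 10, 2279) to the later (August 27, 2280):
February 10, 2279 → February 10, 2280: 365 days.
February 2280: 29 − 10 = 19 days remain (2280 is a leap year, so February has 29 days).
Then March (31), April (30), May (31), June (30), July (31): 31 + 30 + 31 + 30 + 31 = 153 days.
August 1–27, 2280: 27 days.
Residual: 199 days.
Total: 564 days.
564 mod 7 = 4, so 4 days before Friday is Monday.

Monday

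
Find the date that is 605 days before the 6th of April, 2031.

the 9th of August, 2029

Count 605 days before April 6, 2031:
Day-of-year of August 9, 2029: 221.
Day-of-year of April 6, 2031: 96.
2029 has 365 days, so 365 − 221 = 144 days remain in 2029.
Full years: 2030: 365. Sum = 365.
Total: 144 + 365 + 96 = 605 days.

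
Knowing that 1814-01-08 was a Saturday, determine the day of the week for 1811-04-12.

Friday

Count forward from the earlier date (April 12, 1811) to the later (January 8, 1814):
Day-of-year of April 12, 1811: 102.
Day-of-year of January 8, 1814: 8.
1811 has 365 days, so 365 − 102 = 263 days remain in 1811.
Full years: 1812: 366; 1813: 365. Sum = 731.
Total: 263 + 731 + 8 = 1002 days.
1002 mod 7 = 1, so 1 day before Saturday is Friday.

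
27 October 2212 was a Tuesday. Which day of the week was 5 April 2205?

Count forward from the earlier date (April 5, 2205) to the later (October 27, 2212):
Day-of-year of April 5, 2205: 95.
Day-of-year of October 27, 2212: 301.
2205 has 365 days, so 365 − 95 = 270 days remain in 2205.
Full years: 2206: 365; 2207: 365; 2208: 366; 2209: 365; 2210: 365; 2211: 365. Sum = 2191.
Total: 270 + 2191 + 301 = 2762 days.
2762 mod 7 = 4, so 4 days before Tuesday is Friday.

Friday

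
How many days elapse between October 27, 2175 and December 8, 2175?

October 2175: 31 − 27 = 4 days remain.
Then November (30): 30 days.
December 1–8, 2175: 8 days.
Total: 4 + 30 + 8 = 42 days.

42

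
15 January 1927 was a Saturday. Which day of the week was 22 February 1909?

Monday

Count forward from the earlier date (February 22, 1909) to the later (January 15, 1927):
From February 22, 1909 to February 22, 1926: 17 years, of which 4 contain a Feb 29 — 13×365 + 4×366 = 6209 days.
February 1926: 28 − 22 = 6 days remain (1926 is not a leap year, so February has 28 days).
Then 10 full months totalling 306 days.
January 1–15, 1927: 15 days.
Residual: 327 days.
Total: 6536 days.
6536 mod 7 = 5, so 5 days before Saturday is Monday.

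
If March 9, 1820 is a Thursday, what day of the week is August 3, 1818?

Monday

Count forward from the earlier date (August 3, 1818) to the later (March 9, 1820):
Day-of-year of August 3, 1818: 215.
Day-of-year of March 9, 1820: 69.
1818 has 365 days, so 365 − 215 = 150 days remain in 1818.
Full years: 1819: 365. Sum = 365.
Total: 150 + 365 + 69 = 584 days.
584 mod 7 = 3, so 3 days before Thursday is Monday.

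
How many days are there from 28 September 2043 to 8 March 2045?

527

September 28, 2043 → September 28, 2044: 366 days (2044 is a leap year).
September 2044: 30 − 28 = 2 days remain.
Then October (31), November (30), December (31), January (31), February 2045 (28): 31 + 30 + 31 + 31 + 28 = 151 days.
March 1–8, 2045: 8 days.
Residual: 161 days.
Total: 527 days.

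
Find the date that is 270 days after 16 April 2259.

11 January 2260

Count 270 days after April 16, 2259:
April 2259: 30 − 16 = 14 days remain.
Then May (31), June (30), July (31), August (31), September (30), October (31), November (30), December (31): 31 + 30 + 31 + 31 + 30 + 31 + 30 + 31 = 245 days.
January 1–11, 2260: 11 days.
Total: 14 + 245 + 11 = 270 days.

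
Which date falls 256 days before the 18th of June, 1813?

the 5th of October, 1812

Count 256 days before June 18, 1813:
October 1812: 31 − 5 = 26 days remain.
Then November (30), December (31), January (31), February 1813 (28), March (31), April (30), May (31): 30 + 31 + 31 + 28 + 31 + 30 + 31 = 212 days.
June 1–18, 1813: 18 days.
Total: 26 + 212 + 18 = 256 days.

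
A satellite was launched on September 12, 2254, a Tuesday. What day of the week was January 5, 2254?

Thursday

Count forward from the earlier date (January 5, 2254) to the later (September 12, 2254):
January 2254: 31 − 5 = 26 days remain.
Then February 2254 (28), March (31), April (30), May (31), June (30), July (31), August (31): 28 + 31 + 30 + 31 + 30 + 31 + 31 = 212 days.
September 1–12, 2254: 12 days.
Total: 26 + 212 + 12 = 250 days.
250 mod 7 = 5, so 5 days before Tuesday is Thursday.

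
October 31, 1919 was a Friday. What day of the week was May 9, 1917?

Count forward from the earlier date (May 9, 1917) to the later (October 31, 1919):
Day-of-year of May 9, 1917: 129.
Day-of-year of October 31, 1919: 304.
1917 has 365 days, so 365 − 129 = 236 days remain in 1917.
Full years: 1918: 365. Sum = 365.
Total: 236 + 365 + 304 = 905 days.
905 mod 7 = 2, so 2 days before Friday is Wednesday.

Wednesday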